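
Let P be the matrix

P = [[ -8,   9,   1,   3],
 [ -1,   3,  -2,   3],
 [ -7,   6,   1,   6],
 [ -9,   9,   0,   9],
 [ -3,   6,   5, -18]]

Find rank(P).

3

Row reduce to echelon form.
R2 ← R2 − (1/8)·R1: [0, 15/8, -17/8, 21/8]
R3 ← R3 − (7/8)·R1: [0, -15/8, 1/8, 27/8]
R4 ← R4 − (9/8)·R1: [0, -9/8, -9/8, 45/8]
R5 ← R5 − (3/8)·R1: [0, 21/8, 37/8, -153/8]
R3 ← R3 + R2: [0, 0, -2, 6]
R4 ← R4 + (3/5)·R2: [0, 0, -12/5, 36/5]
R5 ← R5 − (7/5)·R2: [0, 0, 38/5, -114/5]
R4 ← R4 − (6/5)·R3: [0, 0, 0, 0]
R5 ← R5 + (19/5)·R3: [0, 0, 0, 0]
Echelon form has 3 nonzero rows, so rank(P) = 3.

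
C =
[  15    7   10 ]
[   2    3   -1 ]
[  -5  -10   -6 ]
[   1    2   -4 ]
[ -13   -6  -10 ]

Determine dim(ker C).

0

Row reduce to echelon form.
R2 ← R2 − (2/15)·R1: [0, 31/15, -7/3]
R3 ← R3 + (1/3)·R1: [0, -23/3, -8/3]
R4 ← R4 − (1/15)·R1: [0, 23/15, -14/3]
R5 ← R5 + (13/15)·R1: [0, 1/15, -4/3]
R3 ← R3 + (115/31)·R2: [0, 0, -351/31]
R4 ← R4 − (23/31)·R2: [0, 0, -91/31]
R5 ← R5 − (1/31)·R2: [0, 0, -39/31]
R4 ← R4 − (7/27)·R3: [0, 0, 0]
R5 ← R5 − (1/9)·R3: [0, 0, 0]
3 nonzero rows, so rank(C) = 3.
C has 3 columns; by rank–nullity, nullity = 3 − 3 = 0.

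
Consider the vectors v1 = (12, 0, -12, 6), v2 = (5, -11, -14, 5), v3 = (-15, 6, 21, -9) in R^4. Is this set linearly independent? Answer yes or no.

yes

Form the matrix with these vectors as rows and row reduce.
R2 ← R2 − (5/12)·R1: [0, -11, -9, 5/2]
R3 ← R3 + (5/4)·R1: [0, 6, 6, -3/2]
R3 ← R3 + (6/11)·R2: [0, 0, 12/11, -3/22]
3 nonzero rows, so the 3 vectors span a space of dimension 3.
Since 3 = 3, the vectors are linearly independent.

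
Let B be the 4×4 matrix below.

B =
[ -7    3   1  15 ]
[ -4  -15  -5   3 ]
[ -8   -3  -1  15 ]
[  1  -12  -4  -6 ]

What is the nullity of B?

2

Row reduce to echelon form.
R2 ← R2 − (4/7)·R1: [0, -117/7, -39/7, -39/7]
R3 ← R3 − (8/7)·R1: [0, -45/7, -15/7, -15/7]
R4 ← R4 + (1/7)·R1: [0, -81/7, -27/7, -27/7]
R3 ← R3 − (5/13)·R2: [0, 0, 0, 0]
R4 ← R4 − (9/13)·R2: [0, 0, 0, 0]
2 nonzero rows, so rank(B) = 2.
B has 4 columns; by rank–nullity, nullity = 4 − 2 = 2.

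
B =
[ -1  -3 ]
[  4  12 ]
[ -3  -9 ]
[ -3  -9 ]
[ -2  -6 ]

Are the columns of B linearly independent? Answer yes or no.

Row reduce B to echelon form.
R2 ← R2 + (4)·R1: [0, 0]
R3 ← R3 − (3)·R1: [0, 0]
R4 ← R4 − (3)·R1: [0, 0]
R5 ← R5 − (2)·R1: [0, 0]
1 pivot among 2 columns.
Only 1 < 2 pivot columns, so the columns are linearly dependent.

no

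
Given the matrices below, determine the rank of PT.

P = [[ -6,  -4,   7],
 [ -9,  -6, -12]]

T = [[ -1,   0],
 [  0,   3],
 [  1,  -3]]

First compute PT:
[[ 13, -33],
 [ -3,  18]]
Now row reduce the product.
R2 ← R2 + (3/13)·R1: [0, 135/13]
2 nonzero rows, so rank(PT) = 2.

2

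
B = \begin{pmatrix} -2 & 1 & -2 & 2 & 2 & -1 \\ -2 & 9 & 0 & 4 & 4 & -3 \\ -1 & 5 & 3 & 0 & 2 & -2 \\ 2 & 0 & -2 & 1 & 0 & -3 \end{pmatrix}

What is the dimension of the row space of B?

4

Row reduce to echelon form.
R2 ← R2 − R1: [0, 8, 2, 2, 2, -2]
R3 ← R3 − (1/2)·R1: [0, 9/2, 4, -1, 1, -3/2]
R4 ← R4 + R1: [0, 1, -4, 3, 2, -4]
R3 ← R3 − (9/16)·R2: [0, 0, 23/8, -17/8, -1/8, -3/8]
R4 ← R4 − (1/8)·R2: [0, 0, -17/4, 11/4, 7/4, -15/4]
R4 ← R4 + (34/23)·R3: [0, 0, 0, -9/23, 36/23, -99/23]
Echelon form has 4 nonzero rows, so rank(B) = 4.
The row space has dimension equal to the rank: 4.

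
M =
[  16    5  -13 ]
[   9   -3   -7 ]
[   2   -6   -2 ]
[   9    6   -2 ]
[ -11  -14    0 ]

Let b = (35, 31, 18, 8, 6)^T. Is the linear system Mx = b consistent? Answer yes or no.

yes

Row reduce the augmented matrix [M | b].
R2 ← R2 − (9/16)·R1: [0, -93/16, 5/16, 181/16]
R3 ← R3 − (1/8)·R1: [0, -53/8, -3/8, 109/8]
R4 ← R4 − (9/16)·R1: [0, 51/16, 85/16, -187/16]
R5 ← R5 + (11/16)·R1: [0, -169/16, -143/16, 481/16]
R3 ← R3 − (106/93)·R2: [0, 0, -68/93, 68/93]
R4 ← R4 + (17/31)·R2: [0, 0, 170/31, -170/31]
R5 ← R5 − (169/93)·R2: [0, 0, -884/93, 884/93]
R4 ← R4 + (15/2)·R3: [0, 0, 0, 0]
R5 ← R5 − (13)·R3: [0, 0, 0, 0]
The echelon form has 3 nonzero rows, and every pivot lies in the first 3 columns, so rank(M) = rank([M|b]) = 3.
The system is consistent.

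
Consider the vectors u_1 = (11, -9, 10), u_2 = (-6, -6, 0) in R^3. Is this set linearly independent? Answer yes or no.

Form the matrix with these vectors as rows and row reduce.
R2 ← R2 + (6/11)·R1: [0, -120/11, 60/11]
2 nonzero rows, so the 2 vectors span a space of dimension 2.
Since 2 = 2, the vectors are linearly independent.

yes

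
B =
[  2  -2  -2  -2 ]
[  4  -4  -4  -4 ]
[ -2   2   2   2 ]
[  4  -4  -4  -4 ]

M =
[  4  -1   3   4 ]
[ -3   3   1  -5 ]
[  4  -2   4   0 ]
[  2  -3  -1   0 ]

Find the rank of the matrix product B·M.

1

First compute BM:
[[  2,   2,  -2,  18],
 [  4,   4,  -4,  36],
 [ -2,  -2,   2, -18],
 [  4,   4,  -4,  36]]
Now row reduce the product.
R2 ← R2 − (2)·R1: [0, 0, 0, 0]
R3 ← R3 + R1: [0, 0, 0, 0]
R4 ← R4 − (2)·R1: [0, 0, 0, 0]
1 nonzero row, so rank(BM) = 1.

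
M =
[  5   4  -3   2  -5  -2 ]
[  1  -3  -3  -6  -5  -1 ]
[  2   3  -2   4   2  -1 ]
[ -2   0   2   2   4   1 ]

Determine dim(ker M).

3

Row reduce to echelon form.
R2 ← R2 − (1/5)·R1: [0, -19/5, -12/5, -32/5, -4, -3/5]
R3 ← R3 − (2/5)·R1: [0, 7/5, -4/5, 16/5, 4, -1/5]
R4 ← R4 + (2/5)·R1: [0, 8/5, 4/5, 14/5, 2, 1/5]
R3 ← R3 + (7/19)·R2: [0, 0, -32/19, 16/19, 48/19, -8/19]
R4 ← R4 + (8/19)·R2: [0, 0, -4/19, 2/19, 6/19, -1/19]
R4 ← R4 − (1/8)·R3: [0, 0, 0, 0, 0, 0]
3 nonzero rows, so rank(M) = 3.
M has 6 columns; by rank–nullity, nullity = 6 − 3 = 3.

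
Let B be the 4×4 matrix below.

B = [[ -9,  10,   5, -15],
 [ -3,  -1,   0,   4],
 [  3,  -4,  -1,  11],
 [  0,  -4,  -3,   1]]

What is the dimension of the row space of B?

Row reduce to echelon form.
R2 ← R2 − (1/3)·R1: [0, -13/3, -5/3, 9]
R3 ← R3 + (1/3)·R1: [0, -2/3, 2/3, 6]
R3 ← R3 − (2/13)·R2: [0, 0, 12/13, 60/13]
R4 ← R4 − (12/13)·R2: [0, 0, -19/13, -95/13]
R4 ← R4 + (19/12)·R3: [0, 0, 0, 0]
Echelon form has 3 nonzero rows, so rank(B) = 3.
The row space has dimension equal to the rank: 3.

3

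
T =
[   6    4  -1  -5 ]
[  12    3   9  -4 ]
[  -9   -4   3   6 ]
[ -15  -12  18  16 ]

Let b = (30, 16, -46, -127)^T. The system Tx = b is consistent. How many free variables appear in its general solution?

0

Row reduce the augmented matrix [T | b].
R2 ← R2 − (2)·R1: [0, -5, 11, 6, -44]
R3 ← R3 + (3/2)·R1: [0, 2, 3/2, -3/2, -1]
R4 ← R4 + (5/2)·R1: [0, -2, 31/2, 7/2, -52]
R3 ← R3 + (2/5)·R2: [0, 0, 59/10, 9/10, -93/5]
R4 ← R4 − (2/5)·R2: [0, 0, 111/10, 11/10, -172/5]
R4 ← R4 − (111/59)·R3: [0, 0, 0, -35/59, 35/59]
The echelon form has 4 nonzero rows, and every pivot lies in the first 4 columns, so rank(T) = rank([T|b]) = 4.
The system is consistent.
Free variables = (unknowns) − (rank) = 4 − 4 = 0.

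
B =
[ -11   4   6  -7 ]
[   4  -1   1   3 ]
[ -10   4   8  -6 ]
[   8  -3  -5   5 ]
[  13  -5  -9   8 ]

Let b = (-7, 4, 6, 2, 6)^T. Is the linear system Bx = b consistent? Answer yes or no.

no

Row reduce the augmented matrix [B | b].
R2 ← R2 + (4/11)·R1: [0, 5/11, 35/11, 5/11, 16/11]
R3 ← R3 − (10/11)·R1: [0, 4/11, 28/11, 4/11, 136/11]
R4 ← R4 + (8/11)·R1: [0, -1/11, -7/11, -1/11, -34/11]
R5 ← R5 + (13/11)·R1: [0, -3/11, -21/11, -3/11, -25/11]
R3 ← R3 − (4/5)·R2: [0, 0, 0, 0, 56/5]
R4 ← R4 + (1/5)·R2: [0, 0, 0, 0, -14/5]
R5 ← R5 + (3/5)·R2: [0, 0, 0, 0, -7/5]
R4 ← R4 + (1/4)·R3: [0, 0, 0, 0, 0]
R5 ← R5 + (1/8)·R3: [0, 0, 0, 0, 0]
The echelon form has 3 nonzero rows; the last pivot sits in the augmented column, so rank(B) = 2 but rank([B|b]) = 3.
Since the ranks differ, the system is inconsistent.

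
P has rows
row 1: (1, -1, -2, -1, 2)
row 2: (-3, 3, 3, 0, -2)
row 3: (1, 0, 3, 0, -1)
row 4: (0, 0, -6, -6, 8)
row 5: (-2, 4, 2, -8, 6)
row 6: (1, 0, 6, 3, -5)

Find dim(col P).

Row reduce to echelon form.
R2 ← R2 + (3)·R1: [0, 0, -3, -3, 4]
R3 ← R3 − R1: [0, 1, 5, 1, -3]
R5 ← R5 + (2)·R1: [0, 2, -2, -10, 10]
R6 ← R6 − R1: [0, 1, 8, 4, -7]
Swap R2 ↔ R3
R5 ← R5 − (2)·R2: [0, 0, -12, -12, 16]
R6 ← R6 − R2: [0, 0, 3, 3, -4]
R4 ← R4 − (2)·R3: [0, 0, 0, 0, 0]
R5 ← R5 − (4)·R3: [0, 0, 0, 0, 0]
R6 ← R6 + R3: [0, 0, 0, 0, 0]
Echelon form has 3 nonzero rows, so rank(P) = 3.
The column space has dimension equal to the rank: 3.

3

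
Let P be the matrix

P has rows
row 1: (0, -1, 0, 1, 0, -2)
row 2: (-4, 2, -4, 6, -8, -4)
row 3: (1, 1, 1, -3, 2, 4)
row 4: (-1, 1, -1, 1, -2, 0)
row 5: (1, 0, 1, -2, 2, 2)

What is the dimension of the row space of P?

2

Row reduce to echelon form.
Swap R1 ↔ R2
R3 ← R3 + (1/4)·R1: [0, 3/2, 0, -3/2, 0, 3]
R4 ← R4 − (1/4)·R1: [0, 1/2, 0, -1/2, 0, 1]
R5 ← R5 + (1/4)·R1: [0, 1/2, 0, -1/2, 0, 1]
R3 ← R3 + (3/2)·R2: [0, 0, 0, 0, 0, 0]
R4 ← R4 + (1/2)·R2: [0, 0, 0, 0, 0, 0]
R5 ← R5 + (1/2)·R2: [0, 0, 0, 0, 0, 0]
Echelon form has 2 nonzero rows, so rank(P) = 2.
The row space has dimension equal to the rank: 2.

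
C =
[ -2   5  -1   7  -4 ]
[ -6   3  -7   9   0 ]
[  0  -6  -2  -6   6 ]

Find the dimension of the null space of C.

3

Row reduce to echelon form.
R2 ← R2 − (3)·R1: [0, -12, -4, -12, 12]
R3 ← R3 − (1/2)·R2: [0, 0, 0, 0, 0]
2 nonzero rows, so rank(C) = 2.
C has 5 columns; by rank–nullity, nullity = 5 − 2 = 3.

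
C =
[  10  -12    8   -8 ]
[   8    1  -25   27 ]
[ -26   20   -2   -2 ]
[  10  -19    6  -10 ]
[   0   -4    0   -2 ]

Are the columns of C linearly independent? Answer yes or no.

yes

Row reduce C to echelon form.
R2 ← R2 − (4/5)·R1: [0, 53/5, -157/5, 167/5]
R3 ← R3 + (13/5)·R1: [0, -56/5, 94/5, -114/5]
R4 ← R4 − R1: [0, -7, -2, -2]
R3 ← R3 + (56/53)·R2: [0, 0, -762/53, 662/53]
R4 ← R4 + (35/53)·R2: [0, 0, -1205/53, 1063/53]
R5 ← R5 + (20/53)·R2: [0, 0, -628/53, 562/53]
R4 ← R4 − (1205/762)·R3: [0, 0, 0, 116/381]
R5 ← R5 − (314/381)·R3: [0, 0, 0, 118/381]
R5 ← R5 − (59/58)·R4: [0, 0, 0, 0]
4 pivots among 4 columns.
Every column is a pivot column, so the columns are linearly independent.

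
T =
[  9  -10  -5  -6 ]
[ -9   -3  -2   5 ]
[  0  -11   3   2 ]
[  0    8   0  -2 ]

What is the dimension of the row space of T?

Row reduce to echelon form.
R2 ← R2 + R1: [0, -13, -7, -1]
R3 ← R3 − (11/13)·R2: [0, 0, 116/13, 37/13]
R4 ← R4 + (8/13)·R2: [0, 0, -56/13, -34/13]
R4 ← R4 + (14/29)·R3: [0, 0, 0, -36/29]
Echelon form has 4 nonzero rows, so rank(T) = 4.
The row space has dimension equal to the rank: 4.

4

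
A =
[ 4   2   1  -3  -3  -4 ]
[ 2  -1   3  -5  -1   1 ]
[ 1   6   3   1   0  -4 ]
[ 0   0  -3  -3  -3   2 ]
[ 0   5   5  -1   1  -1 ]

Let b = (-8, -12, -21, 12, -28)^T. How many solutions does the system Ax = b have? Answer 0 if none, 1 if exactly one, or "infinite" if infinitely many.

Row reduce the augmented matrix [A | b].
R2 ← R2 − (1/2)·R1: [0, -2, 5/2, -7/2, 1/2, 3, -8]
R3 ← R3 − (1/4)·R1: [0, 11/2, 11/4, 7/4, 3/4, -3, -19]
R3 ← R3 + (11/4)·R2: [0, 0, 77/8, -63/8, 17/8, 21/4, -41]
R5 ← R5 + (5/2)·R2: [0, 0, 45/4, -39/4, 9/4, 13/2, -48]
R4 ← R4 + (24/77)·R3: [0, 0, 0, -60/11, -180/77, 40/11, -60/77]
R5 ← R5 − (90/77)·R3: [0, 0, 0, -6/11, -18/77, 4/11, -6/77]
R5 ← R5 − (1/10)·R4: [0, 0, 0, 0, 0, 0, 0]
The echelon form has 4 nonzero rows, and every pivot lies in the first 6 columns, so rank(A) = rank([A|b]) = 4.
The system is consistent.
rank = 4 < 6 unknowns, so there are infinitely many solutions.

infinite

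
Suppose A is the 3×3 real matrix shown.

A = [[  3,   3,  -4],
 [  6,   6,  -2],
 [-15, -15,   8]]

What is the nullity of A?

Row reduce to echelon form.
R2 ← R2 − (2)·R1: [0, 0, 6]
R3 ← R3 + (5)·R1: [0, 0, -12]
R3 ← R3 + (2)·R2: [0, 0, 0]
2 nonzero rows, so rank(A) = 2.
A has 3 columns; by rank–nullity, nullity = 3 − 2 = 1.

1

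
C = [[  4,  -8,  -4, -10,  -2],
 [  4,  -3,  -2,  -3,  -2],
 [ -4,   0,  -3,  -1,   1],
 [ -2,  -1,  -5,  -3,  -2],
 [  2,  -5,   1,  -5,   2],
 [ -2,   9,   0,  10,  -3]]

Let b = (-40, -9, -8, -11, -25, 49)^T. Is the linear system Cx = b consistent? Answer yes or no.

yes

Row reduce the augmented matrix [C | b].
R2 ← R2 − R1: [0, 5, 2, 7, 0, 31]
R3 ← R3 + R1: [0, -8, -7, -11, -1, -48]
R4 ← R4 + (1/2)·R1: [0, -5, -7, -8, -3, -31]
R5 ← R5 − (1/2)·R1: [0, -1, 3, 0, 3, -5]
R6 ← R6 + (1/2)·R1: [0, 5, -2, 5, -4, 29]
R3 ← R3 + (8/5)·R2: [0, 0, -19/5, 1/5, -1, 8/5]
R4 ← R4 + R2: [0, 0, -5, -1, -3, 0]
R5 ← R5 + (1/5)·R2: [0, 0, 17/5, 7/5, 3, 6/5]
R6 ← R6 − R2: [0, 0, -4, -2, -4, -2]
R4 ← R4 − (25/19)·R3: [0, 0, 0, -24/19, -32/19, -40/19]
R5 ← R5 + (17/19)·R3: [0, 0, 0, 30/19, 40/19, 50/19]
R6 ← R6 − (20/19)·R3: [0, 0, 0, -42/19, -56/19, -70/19]
R5 ← R5 + (5/4)·R4: [0, 0, 0, 0, 0, 0]
R6 ← R6 − (7/4)·R4: [0, 0, 0, 0, 0, 0]
The echelon form has 4 nonzero rows, and every pivot lies in the first 5 columns, so rank(C) = rank([C|b]) = 4.
The system is consistent.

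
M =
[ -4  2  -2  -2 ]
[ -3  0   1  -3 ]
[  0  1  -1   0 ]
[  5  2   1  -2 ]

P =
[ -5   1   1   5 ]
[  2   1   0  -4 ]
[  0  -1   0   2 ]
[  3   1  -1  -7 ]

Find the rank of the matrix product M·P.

First compute MP:
[[ 18,  -2,  -2, -18],
 [  6,  -7,   0,   8],
 [  2,   2,   0,  -6],
 [-27,   4,   7,  33]]
Now row reduce the product.
R2 ← R2 − (1/3)·R1: [0, -19/3, 2/3, 14]
R3 ← R3 − (1/9)·R1: [0, 20/9, 2/9, -4]
R4 ← R4 + (3/2)·R1: [0, 1, 4, 6]
R3 ← R3 + (20/57)·R2: [0, 0, 26/57, 52/57]
R4 ← R4 + (3/19)·R2: [0, 0, 78/19, 156/19]
R4 ← R4 − (9)·R3: [0, 0, 0, 0]
3 nonzero rows, so rank(MP) = 3.

3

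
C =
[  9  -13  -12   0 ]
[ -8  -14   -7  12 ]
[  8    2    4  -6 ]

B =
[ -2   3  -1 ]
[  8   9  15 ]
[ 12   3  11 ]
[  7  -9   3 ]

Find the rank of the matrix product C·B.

First compute CB:
[[-266, -126, -336],
 [-96, -279, -243],
 [  6, 108,  48]]
Now row reduce the product.
R2 ← R2 − (48/133)·R1: [0, -4437/19, -2313/19]
R3 ← R3 + (3/133)·R1: [0, 1998/19, 768/19]
R3 ← R3 + (222/493)·R2: [0, 0, -7098/493]
3 nonzero rows, so rank(CB) = 3.

3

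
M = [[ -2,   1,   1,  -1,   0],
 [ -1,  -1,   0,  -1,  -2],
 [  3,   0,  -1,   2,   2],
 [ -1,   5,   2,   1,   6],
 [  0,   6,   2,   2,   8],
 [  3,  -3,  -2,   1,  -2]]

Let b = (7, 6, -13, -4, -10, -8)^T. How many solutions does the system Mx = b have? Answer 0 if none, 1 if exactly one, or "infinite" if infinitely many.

infinite

Row reduce the augmented matrix [M | b].
R2 ← R2 − (1/2)·R1: [0, -3/2, -1/2, -1/2, -2, 5/2]
R3 ← R3 + (3/2)·R1: [0, 3/2, 1/2, 1/2, 2, -5/2]
R4 ← R4 − (1/2)·R1: [0, 9/2, 3/2, 3/2, 6, -15/2]
R6 ← R6 + (3/2)·R1: [0, -3/2, -1/2, -1/2, -2, 5/2]
R3 ← R3 + R2: [0, 0, 0, 0, 0, 0]
R4 ← R4 + (3)·R2: [0, 0, 0, 0, 0, 0]
R5 ← R5 + (4)·R2: [0, 0, 0, 0, 0, 0]
R6 ← R6 − R2: [0, 0, 0, 0, 0, 0]
The echelon form has 2 nonzero rows, and every pivot lies in the first 5 columns, so rank(M) = rank([M|b]) = 2.
The system is consistent.
rank = 2 < 5 unknowns, so there are infinitely many solutions.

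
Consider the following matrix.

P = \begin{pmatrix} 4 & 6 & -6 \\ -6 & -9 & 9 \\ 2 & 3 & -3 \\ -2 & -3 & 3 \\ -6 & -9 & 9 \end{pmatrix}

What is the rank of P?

Row reduce to echelon form.
R2 ← R2 + (3/2)·R1: [0, 0, 0]
R3 ← R3 − (1/2)·R1: [0, 0, 0]
R4 ← R4 + (1/2)·R1: [0, 0, 0]
R5 ← R5 + (3/2)·R1: [0, 0, 0]
Echelon form has 1 nonzero row, so rank(P) = 1.

1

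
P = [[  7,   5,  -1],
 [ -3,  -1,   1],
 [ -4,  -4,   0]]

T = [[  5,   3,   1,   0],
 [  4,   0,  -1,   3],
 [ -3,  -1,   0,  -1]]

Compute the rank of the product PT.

First compute PT:
[[ 58,  22,   2,  16],
 [-22, -10,  -2,  -4],
 [-36, -12,   0, -12]]
Now row reduce the product.
R2 ← R2 + (11/29)·R1: [0, -48/29, -36/29, 60/29]
R3 ← R3 + (18/29)·R1: [0, 48/29, 36/29, -60/29]
R3 ← R3 + R2: [0, 0, 0, 0]
2 nonzero rows, so rank(PT) = 2.

2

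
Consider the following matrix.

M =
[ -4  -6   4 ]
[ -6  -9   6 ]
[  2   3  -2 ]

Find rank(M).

1

Row reduce to echelon form.
R2 ← R2 − (3/2)·R1: [0, 0, 0]
R3 ← R3 + (1/2)·R1: [0, 0, 0]
Echelon form has 1 nonzero row, so rank(M) = 1.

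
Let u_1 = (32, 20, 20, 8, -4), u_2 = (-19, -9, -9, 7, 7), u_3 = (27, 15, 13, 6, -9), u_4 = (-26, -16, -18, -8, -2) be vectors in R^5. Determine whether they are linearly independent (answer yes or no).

yes

Form the matrix with these vectors as rows and row reduce.
R2 ← R2 + (19/32)·R1: [0, 23/8, 23/8, 47/4, 37/8]
R3 ← R3 − (27/32)·R1: [0, -15/8, -31/8, -3/4, -45/8]
R4 ← R4 + (13/16)·R1: [0, 1/4, -7/4, -3/2, -21/4]
R3 ← R3 + (15/23)·R2: [0, 0, -2, 159/23, -60/23]
R4 ← R4 − (2/23)·R2: [0, 0, -2, -58/23, -130/23]
R4 ← R4 − R3: [0, 0, 0, -217/23, -70/23]
4 nonzero rows, so the 4 vectors span a space of dimension 4.
Since 4 = 4, the vectors are linearly independent.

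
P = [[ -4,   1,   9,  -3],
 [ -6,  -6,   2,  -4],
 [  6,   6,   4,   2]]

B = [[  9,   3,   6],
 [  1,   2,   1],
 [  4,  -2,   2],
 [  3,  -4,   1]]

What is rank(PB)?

First compute PB:
[[ -8, -16,  -8],
 [-64, -18, -42],
 [ 82,  14,  52]]
Now row reduce the product.
R2 ← R2 − (8)·R1: [0, 110, 22]
R3 ← R3 + (41/4)·R1: [0, -150, -30]
R3 ← R3 + (15/11)·R2: [0, 0, 0]
2 nonzero rows, so rank(PB) = 2.

2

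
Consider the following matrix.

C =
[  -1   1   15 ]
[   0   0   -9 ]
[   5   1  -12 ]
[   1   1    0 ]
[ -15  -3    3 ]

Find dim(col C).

Row reduce to echelon form.
R3 ← R3 + (5)·R1: [0, 6, 63]
R4 ← R4 + R1: [0, 2, 15]
R5 ← R5 − (15)·R1: [0, -18, -222]
Swap R2 ↔ R3
R4 ← R4 − (1/3)·R2: [0, 0, -6]
R5 ← R5 + (3)·R2: [0, 0, -33]
R4 ← R4 − (2/3)·R3: [0, 0, 0]
R5 ← R5 − (11/3)·R3: [0, 0, 0]
Echelon form has 3 nonzero rows, so rank(C) = 3.
The column space has dimension equal to the rank: 3.

3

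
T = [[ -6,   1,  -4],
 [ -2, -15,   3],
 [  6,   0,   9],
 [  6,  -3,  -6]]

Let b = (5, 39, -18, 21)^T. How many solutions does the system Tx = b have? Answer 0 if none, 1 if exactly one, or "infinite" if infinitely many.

Row reduce the augmented matrix [T | b].
R2 ← R2 − (1/3)·R1: [0, -46/3, 13/3, 112/3]
R3 ← R3 + R1: [0, 1, 5, -13]
R4 ← R4 + R1: [0, -2, -10, 26]
R3 ← R3 + (3/46)·R2: [0, 0, 243/46, -243/23]
R4 ← R4 − (3/23)·R2: [0, 0, -243/23, 486/23]
R4 ← R4 + (2)·R3: [0, 0, 0, 0]
The echelon form has 3 nonzero rows, and every pivot lies in the first 3 columns, so rank(T) = rank([T|b]) = 3.
The system is consistent.
rank = 3 = number of unknowns, so the solution is unique.

1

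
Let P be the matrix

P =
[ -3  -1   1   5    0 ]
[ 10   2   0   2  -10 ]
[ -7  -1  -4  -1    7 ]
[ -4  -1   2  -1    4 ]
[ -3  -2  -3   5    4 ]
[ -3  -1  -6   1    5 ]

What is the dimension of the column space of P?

Row reduce to echelon form.
R2 ← R2 + (10/3)·R1: [0, -4/3, 10/3, 56/3, -10]
R3 ← R3 − (7/3)·R1: [0, 4/3, -19/3, -38/3, 7]
R4 ← R4 − (4/3)·R1: [0, 1/3, 2/3, -23/3, 4]
R5 ← R5 − R1: [0, -1, -4, 0, 4]
R6 ← R6 − R1: [0, 0, -7, -4, 5]
R3 ← R3 + R2: [0, 0, -3, 6, -3]
R4 ← R4 + (1/4)·R2: [0, 0, 3/2, -3, 3/2]
R5 ← R5 − (3/4)·R2: [0, 0, -13/2, -14, 23/2]
R4 ← R4 + (1/2)·R3: [0, 0, 0, 0, 0]
R5 ← R5 − (13/6)·R3: [0, 0, 0, -27, 18]
R6 ← R6 − (7/3)·R3: [0, 0, 0, -18, 12]
Swap R4 ↔ R5
R6 ← R6 − (2/3)·R4: [0, 0, 0, 0, 0]
Echelon form has 4 nonzero rows, so rank(P) = 4.
The column space has dimension equal to the rank: 4.

4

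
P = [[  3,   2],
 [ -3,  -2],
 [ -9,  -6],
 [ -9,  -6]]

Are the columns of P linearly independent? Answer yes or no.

Row reduce P to echelon form.
R2 ← R2 + R1: [0, 0]
R3 ← R3 + (3)·R1: [0, 0]
R4 ← R4 + (3)·R1: [0, 0]
1 pivot among 2 columns.
Only 1 < 2 pivot columns, so the columns are linearly dependent.

no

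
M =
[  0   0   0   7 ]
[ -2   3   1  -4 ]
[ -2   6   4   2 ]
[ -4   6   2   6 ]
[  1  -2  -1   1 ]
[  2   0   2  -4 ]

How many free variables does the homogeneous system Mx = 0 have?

1

Row reduce to echelon form.
Swap R1 ↔ R2
R3 ← R3 − R1: [0, 3, 3, 6]
R4 ← R4 − (2)·R1: [0, 0, 0, 14]
R5 ← R5 + (1/2)·R1: [0, -1/2, -1/2, -1]
R6 ← R6 + R1: [0, 3, 3, -8]
Swap R2 ↔ R3
R5 ← R5 + (1/6)·R2: [0, 0, 0, 0]
R6 ← R6 − R2: [0, 0, 0, -14]
R4 ← R4 − (2)·R3: [0, 0, 0, 0]
R6 ← R6 + (2)·R3: [0, 0, 0, 0]
3 nonzero rows, so rank(M) = 3.
M has 4 columns; by rank–nullity, nullity = 4 − 3 = 1.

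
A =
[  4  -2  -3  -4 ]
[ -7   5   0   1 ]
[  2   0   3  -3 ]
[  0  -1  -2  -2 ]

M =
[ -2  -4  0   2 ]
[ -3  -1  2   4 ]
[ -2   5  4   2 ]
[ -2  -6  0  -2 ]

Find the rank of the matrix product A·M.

3

First compute AM:
[[ 12,  -5, -16,   2],
 [ -3,  17,  10,   4],
 [ -4,  25,  12,  16],
 [ 11,   3, -10,  -4]]
Now row reduce the product.
R2 ← R2 + (1/4)·R1: [0, 63/4, 6, 9/2]
R3 ← R3 + (1/3)·R1: [0, 70/3, 20/3, 50/3]
R4 ← R4 − (11/12)·R1: [0, 91/12, 14/3, -35/6]
R3 ← R3 − (40/27)·R2: [0, 0, -20/9, 10]
R4 ← R4 − (13/27)·R2: [0, 0, 16/9, -8]
R4 ← R4 + (4/5)·R3: [0, 0, 0, 0]
3 nonzero rows, so rank(AM) = 3.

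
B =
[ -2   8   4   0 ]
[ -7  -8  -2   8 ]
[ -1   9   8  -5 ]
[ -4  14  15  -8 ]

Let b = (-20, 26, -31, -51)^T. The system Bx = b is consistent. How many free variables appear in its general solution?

Row reduce the augmented matrix [B | b].
R2 ← R2 − (7/2)·R1: [0, -36, -16, 8, 96]
R3 ← R3 − (1/2)·R1: [0, 5, 6, -5, -21]
R4 ← R4 − (2)·R1: [0, -2, 7, -8, -11]
R3 ← R3 + (5/36)·R2: [0, 0, 34/9, -35/9, -23/3]
R4 ← R4 − (1/18)·R2: [0, 0, 71/9, -76/9, -49/3]
R4 ← R4 − (71/34)·R3: [0, 0, 0, -11/34, -11/34]
The echelon form has 4 nonzero rows, and every pivot lies in the first 4 columns, so rank(B) = rank([B|b]) = 4.
The system is consistent.
Free variables = (unknowns) − (rank) = 4 − 4 = 0.

0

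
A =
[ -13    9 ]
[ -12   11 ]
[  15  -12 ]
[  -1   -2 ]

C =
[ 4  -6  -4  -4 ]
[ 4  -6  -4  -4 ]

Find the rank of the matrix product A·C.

First compute AC:
[[-16,  24,  16,  16],
 [ -4,   6,   4,   4],
 [ 12, -18, -12, -12],
 [-12,  18,  12,  12]]
Now row reduce the product.
R2 ← R2 − (1/4)·R1: [0, 0, 0, 0]
R3 ← R3 + (3/4)·R1: [0, 0, 0, 0]
R4 ← R4 − (3/4)·R1: [0, 0, 0, 0]
1 nonzero row, so rank(AC) = 1.

1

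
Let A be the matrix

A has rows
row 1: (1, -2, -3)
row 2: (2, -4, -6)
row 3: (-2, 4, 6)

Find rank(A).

Row reduce to echelon form.
R2 ← R2 − (2)·R1: [0, 0, 0]
R3 ← R3 + (2)·R1: [0, 0, 0]
Echelon form has 1 nonzero row, so rank(A) = 1.

1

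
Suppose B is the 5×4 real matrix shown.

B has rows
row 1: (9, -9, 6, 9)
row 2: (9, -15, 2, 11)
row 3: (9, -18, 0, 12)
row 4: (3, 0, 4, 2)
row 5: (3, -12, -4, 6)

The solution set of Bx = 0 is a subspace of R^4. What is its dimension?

2

Row reduce to echelon form.
R2 ← R2 − R1: [0, -6, -4, 2]
R3 ← R3 − R1: [0, -9, -6, 3]
R4 ← R4 − (1/3)·R1: [0, 3, 2, -1]
R5 ← R5 − (1/3)·R1: [0, -9, -6, 3]
R3 ← R3 − (3/2)·R2: [0, 0, 0, 0]
R4 ← R4 + (1/2)·R2: [0, 0, 0, 0]
R5 ← R5 − (3/2)·R2: [0, 0, 0, 0]
2 nonzero rows, so rank(B) = 2.
B has 4 columns; by rank–nullity, nullity = 4 − 2 = 2.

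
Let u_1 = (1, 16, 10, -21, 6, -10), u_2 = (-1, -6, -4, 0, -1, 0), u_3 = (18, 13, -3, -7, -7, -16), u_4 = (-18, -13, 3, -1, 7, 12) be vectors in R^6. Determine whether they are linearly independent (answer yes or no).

yes

Form the matrix with these vectors as rows and row reduce.
R2 ← R2 + R1: [0, 10, 6, -21, 5, -10]
R3 ← R3 − (18)·R1: [0, -275, -183, 371, -115, 164]
R4 ← R4 + (18)·R1: [0, 275, 183, -379, 115, -168]
R3 ← R3 + (55/2)·R2: [0, 0, -18, -413/2, 45/2, -111]
R4 ← R4 − (55/2)·R2: [0, 0, 18, 397/2, -45/2, 107]
R4 ← R4 + R3: [0, 0, 0, -8, 0, -4]
4 nonzero rows, so the 4 vectors span a space of dimension 4.
Since 4 = 4, the vectors are linearly independent.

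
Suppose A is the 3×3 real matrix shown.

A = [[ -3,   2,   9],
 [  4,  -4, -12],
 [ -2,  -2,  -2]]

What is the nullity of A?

0

Row reduce to echelon form.
R2 ← R2 + (4/3)·R1: [0, -4/3, 0]
R3 ← R3 − (2/3)·R1: [0, -10/3, -8]
R3 ← R3 − (5/2)·R2: [0, 0, -8]
3 nonzero rows, so rank(A) = 3.
A has 3 columns; by rank–nullity, nullity = 3 − 3 = 0.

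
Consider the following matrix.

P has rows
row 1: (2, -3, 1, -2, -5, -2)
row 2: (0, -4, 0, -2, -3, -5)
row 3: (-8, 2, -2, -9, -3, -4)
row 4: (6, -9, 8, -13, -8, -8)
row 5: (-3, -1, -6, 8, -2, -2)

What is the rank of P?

5

Row reduce to echelon form.
R3 ← R3 + (4)·R1: [0, -10, 2, -17, -23, -12]
R4 ← R4 − (3)·R1: [0, 0, 5, -7, 7, -2]
R5 ← R5 + (3/2)·R1: [0, -11/2, -9/2, 5, -19/2, -5]
R3 ← R3 − (5/2)·R2: [0, 0, 2, -12, -31/2, 1/2]
R5 ← R5 − (11/8)·R2: [0, 0, -9/2, 31/4, -43/8, 15/8]
R4 ← R4 − (5/2)·R3: [0, 0, 0, 23, 183/4, -13/4]
R5 ← R5 + (9/4)·R3: [0, 0, 0, -77/4, -161/4, 3]
R5 ← R5 + (77/92)·R4: [0, 0, 0, 0, -721/368, 103/368]
Echelon form has 5 nonzero rows, so rank(P) = 5.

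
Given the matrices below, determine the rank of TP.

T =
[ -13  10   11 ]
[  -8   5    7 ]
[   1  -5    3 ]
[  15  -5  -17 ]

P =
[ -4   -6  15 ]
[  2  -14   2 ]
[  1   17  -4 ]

First compute TP:
[[ 83, 125, -219],
 [ 49,  97, -138],
 [-11, 115,  -7],
 [-87, -309, 283]]
Now row reduce the product.
R2 ← R2 − (49/83)·R1: [0, 1926/83, -723/83]
R3 ← R3 + (11/83)·R1: [0, 10920/83, -2990/83]
R4 ← R4 + (87/83)·R1: [0, -14772/83, 4436/83]
R3 ← R3 − (1820/321)·R2: [0, 0, 1430/107]
R4 ← R4 + (2462/321)·R2: [0, 0, -1430/107]
R4 ← R4 + R3: [0, 0, 0]
3 nonzero rows, so rank(TP) = 3.

3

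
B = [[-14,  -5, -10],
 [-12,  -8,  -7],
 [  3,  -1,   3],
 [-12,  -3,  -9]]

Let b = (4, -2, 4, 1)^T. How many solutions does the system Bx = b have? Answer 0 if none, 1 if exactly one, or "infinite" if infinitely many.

Row reduce the augmented matrix [B | b].
R2 ← R2 − (6/7)·R1: [0, -26/7, 11/7, -38/7]
R3 ← R3 + (3/14)·R1: [0, -29/14, 6/7, 34/7]
R4 ← R4 − (6/7)·R1: [0, 9/7, -3/7, -17/7]
R3 ← R3 − (29/52)·R2: [0, 0, -1/52, 205/26]
R4 ← R4 + (9/26)·R2: [0, 0, 3/26, -56/13]
R4 ← R4 + (6)·R3: [0, 0, 0, 43]
The echelon form has 4 nonzero rows; the last pivot sits in the augmented column, so rank(B) = 3 but rank([B|b]) = 4.
Since the ranks differ, the system is inconsistent.
It has no solutions.

0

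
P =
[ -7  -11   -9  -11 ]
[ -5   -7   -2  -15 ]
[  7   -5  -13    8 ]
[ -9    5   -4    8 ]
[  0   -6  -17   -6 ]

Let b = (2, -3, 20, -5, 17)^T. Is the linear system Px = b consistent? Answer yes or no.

yes

Row reduce the augmented matrix [P | b].
R2 ← R2 − (5/7)·R1: [0, 6/7, 31/7, -50/7, -31/7]
R3 ← R3 + R1: [0, -16, -22, -3, 22]
R4 ← R4 − (9/7)·R1: [0, 134/7, 53/7, 155/7, -53/7]
R3 ← R3 + (56/3)·R2: [0, 0, 182/3, -409/3, -182/3]
R4 ← R4 − (67/3)·R2: [0, 0, -274/3, 545/3, 274/3]
R5 ← R5 + (7)·R2: [0, 0, 14, -56, -14]
R4 ← R4 + (137/91)·R3: [0, 0, 0, -2146/91, 0]
R5 ← R5 − (3/13)·R3: [0, 0, 0, -319/13, 0]
R5 ← R5 − (77/74)·R4: [0, 0, 0, 0, 0]
The echelon form has 4 nonzero rows, and every pivot lies in the first 4 columns, so rank(P) = rank([P|b]) = 4.
The system is consistent.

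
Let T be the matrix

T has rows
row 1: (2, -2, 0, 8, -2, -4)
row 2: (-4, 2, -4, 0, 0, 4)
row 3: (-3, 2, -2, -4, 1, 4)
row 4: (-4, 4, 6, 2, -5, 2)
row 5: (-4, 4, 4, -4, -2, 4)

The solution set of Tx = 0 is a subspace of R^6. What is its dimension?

Row reduce to echelon form.
R2 ← R2 + (2)·R1: [0, -2, -4, 16, -4, -4]
R3 ← R3 + (3/2)·R1: [0, -1, -2, 8, -2, -2]
R4 ← R4 + (2)·R1: [0, 0, 6, 18, -9, -6]
R5 ← R5 + (2)·R1: [0, 0, 4, 12, -6, -4]
R3 ← R3 − (1/2)·R2: [0, 0, 0, 0, 0, 0]
Swap R3 ↔ R4
R5 ← R5 − (2/3)·R3: [0, 0, 0, 0, 0, 0]
3 nonzero rows, so rank(T) = 3.
T has 6 columns; by rank–nullity, nullity = 6 − 3 = 3.

3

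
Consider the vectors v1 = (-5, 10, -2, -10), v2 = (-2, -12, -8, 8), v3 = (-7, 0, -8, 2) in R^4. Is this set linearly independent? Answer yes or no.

yes

Form the matrix with these vectors as rows and row reduce.
R2 ← R2 − (2/5)·R1: [0, -16, -36/5, 12]
R3 ← R3 − (7/5)·R1: [0, -14, -26/5, 16]
R3 ← R3 − (7/8)·R2: [0, 0, 11/10, 11/2]
3 nonzero rows, so the 3 vectors span a space of dimension 3.
Since 3 = 3, the vectors are linearly independent.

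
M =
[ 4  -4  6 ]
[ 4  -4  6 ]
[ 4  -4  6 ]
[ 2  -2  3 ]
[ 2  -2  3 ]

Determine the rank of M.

1

Row reduce to echelon form.
R2 ← R2 − R1: [0, 0, 0]
R3 ← R3 − R1: [0, 0, 0]
R4 ← R4 − (1/2)·R1: [0, 0, 0]
R5 ← R5 − (1/2)·R1: [0, 0, 0]
Echelon form has 1 nonzero row, so rank(M) = 1.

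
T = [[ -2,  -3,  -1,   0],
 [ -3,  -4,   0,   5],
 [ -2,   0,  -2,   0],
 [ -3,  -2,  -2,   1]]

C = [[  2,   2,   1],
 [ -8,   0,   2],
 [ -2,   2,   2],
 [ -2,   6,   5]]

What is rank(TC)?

First compute TC:
[[ 22,  -6, -10],
 [ 16,  24,  14],
 [  0,  -8,  -6],
 [ 12,  -4,  -6]]
Now row reduce the product.
R2 ← R2 − (8/11)·R1: [0, 312/11, 234/11]
R4 ← R4 − (6/11)·R1: [0, -8/11, -6/11]
R3 ← R3 + (11/39)·R2: [0, 0, 0]
R4 ← R4 + (1/39)·R2: [0, 0, 0]
2 nonzero rows, so rank(TC) = 2.

2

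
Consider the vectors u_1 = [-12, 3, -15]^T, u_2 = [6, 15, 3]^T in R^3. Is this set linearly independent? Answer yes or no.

Form the matrix with these vectors as rows and row reduce.
R2 ← R2 + (1/2)·R1: [0, 33/2, -9/2]
2 nonzero rows, so the 2 vectors span a space of dimension 2.
Since 2 = 2, the vectors are linearly independent.

yes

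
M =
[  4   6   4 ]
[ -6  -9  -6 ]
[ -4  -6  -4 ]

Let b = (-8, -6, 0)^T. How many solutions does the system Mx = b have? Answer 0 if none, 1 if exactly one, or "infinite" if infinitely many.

0

Row reduce the augmented matrix [M | b].
R2 ← R2 + (3/2)·R1: [0, 0, 0, -18]
R3 ← R3 + R1: [0, 0, 0, -8]
R3 ← R3 − (4/9)·R2: [0, 0, 0, 0]
The echelon form has 2 nonzero rows; the last pivot sits in the augmented column, so rank(M) = 1 but rank([M|b]) = 2.
Since the ranks differ, the system is inconsistent.
It has no solutions.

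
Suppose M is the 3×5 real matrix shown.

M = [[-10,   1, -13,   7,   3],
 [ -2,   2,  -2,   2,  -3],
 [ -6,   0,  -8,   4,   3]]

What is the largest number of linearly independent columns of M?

2

Row reduce to echelon form.
R2 ← R2 − (1/5)·R1: [0, 9/5, 3/5, 3/5, -18/5]
R3 ← R3 − (3/5)·R1: [0, -3/5, -1/5, -1/5, 6/5]
R3 ← R3 + (1/3)·R2: [0, 0, 0, 0, 0]
Echelon form has 2 nonzero rows, so rank(M) = 2.
The rank gives the maximum number of linearly independent columns: 2.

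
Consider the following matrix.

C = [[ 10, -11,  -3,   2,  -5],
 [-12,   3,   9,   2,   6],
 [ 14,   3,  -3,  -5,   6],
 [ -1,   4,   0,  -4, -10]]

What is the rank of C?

4

Row reduce to echelon form.
R2 ← R2 + (6/5)·R1: [0, -51/5, 27/5, 22/5, 0]
R3 ← R3 − (7/5)·R1: [0, 92/5, 6/5, -39/5, 13]
R4 ← R4 + (1/10)·R1: [0, 29/10, -3/10, -19/5, -21/2]
R3 ← R3 + (92/51)·R2: [0, 0, 186/17, 7/51, 13]
R4 ← R4 + (29/102)·R2: [0, 0, 21/17, -130/51, -21/2]
R4 ← R4 − (7/62)·R3: [0, 0, 0, -159/62, -371/31]
Echelon form has 4 nonzero rows, so rank(C) = 4.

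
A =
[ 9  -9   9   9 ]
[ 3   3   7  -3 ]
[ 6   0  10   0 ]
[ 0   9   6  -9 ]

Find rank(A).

2

Row reduce to echelon form.
R2 ← R2 − (1/3)·R1: [0, 6, 4, -6]
R3 ← R3 − (2/3)·R1: [0, 6, 4, -6]
R3 ← R3 − R2: [0, 0, 0, 0]
R4 ← R4 − (3/2)·R2: [0, 0, 0, 0]
Echelon form has 2 nonzero rows, so rank(A) = 2.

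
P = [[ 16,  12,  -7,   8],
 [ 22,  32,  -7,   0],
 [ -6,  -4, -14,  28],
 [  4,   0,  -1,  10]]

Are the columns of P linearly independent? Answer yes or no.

Row reduce P to echelon form.
R2 ← R2 − (11/8)·R1: [0, 31/2, 21/8, -11]
R3 ← R3 + (3/8)·R1: [0, 1/2, -133/8, 31]
R4 ← R4 − (1/4)·R1: [0, -3, 3/4, 8]
R3 ← R3 − (1/31)·R2: [0, 0, -518/31, 972/31]
R4 ← R4 + (6/31)·R2: [0, 0, 39/31, 182/31]
R4 ← R4 + (39/518)·R3: [0, 0, 0, 2132/259]
4 pivots among 4 columns.
Every column is a pivot column, so the columns are linearly independent.

yes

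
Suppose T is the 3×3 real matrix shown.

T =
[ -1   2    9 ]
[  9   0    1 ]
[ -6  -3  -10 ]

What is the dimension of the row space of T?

Row reduce to echelon form.
R2 ← R2 + (9)·R1: [0, 18, 82]
R3 ← R3 − (6)·R1: [0, -15, -64]
R3 ← R3 + (5/6)·R2: [0, 0, 13/3]
Echelon form has 3 nonzero rows, so rank(T) = 3.
The row space has dimension equal to the rank: 3.

3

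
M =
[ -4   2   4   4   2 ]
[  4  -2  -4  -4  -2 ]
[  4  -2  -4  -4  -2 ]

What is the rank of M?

1

Row reduce to echelon form.
R2 ← R2 + R1: [0, 0, 0, 0, 0]
R3 ← R3 + R1: [0, 0, 0, 0, 0]
Echelon form has 1 nonzero row, so rank(M) = 1.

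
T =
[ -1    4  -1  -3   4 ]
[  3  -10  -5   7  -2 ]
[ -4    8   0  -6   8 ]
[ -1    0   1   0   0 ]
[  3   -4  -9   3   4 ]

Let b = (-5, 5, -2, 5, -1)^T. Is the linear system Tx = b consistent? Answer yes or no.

no

Row reduce the augmented matrix [T | b].
R2 ← R2 + (3)·R1: [0, 2, -8, -2, 10, -10]
R3 ← R3 − (4)·R1: [0, -8, 4, 6, -8, 18]
R4 ← R4 − R1: [0, -4, 2, 3, -4, 10]
R5 ← R5 + (3)·R1: [0, 8, -12, -6, 16, -16]
R3 ← R3 + (4)·R2: [0, 0, -28, -2, 32, -22]
R4 ← R4 + (2)·R2: [0, 0, -14, -1, 16, -10]
R5 ← R5 − (4)·R2: [0, 0, 20, 2, -24, 24]
R4 ← R4 − (1/2)·R3: [0, 0, 0, 0, 0, 1]
R5 ← R5 + (5/7)·R3: [0, 0, 0, 4/7, -8/7, 58/7]
Swap R4 ↔ R5
The echelon form has 5 nonzero rows; the last pivot sits in the augmented column, so rank(T) = 4 but rank([T|b]) = 5.
Since the ranks differ, the system is inconsistent.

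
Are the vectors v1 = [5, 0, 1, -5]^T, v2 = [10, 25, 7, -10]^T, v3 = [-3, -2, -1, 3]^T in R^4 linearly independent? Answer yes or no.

Form the matrix with these vectors as rows and row reduce.
R2 ← R2 − (2)·R1: [0, 25, 5, 0]
R3 ← R3 + (3/5)·R1: [0, -2, -2/5, 0]
R3 ← R3 + (2/25)·R2: [0, 0, 0, 0]
2 nonzero rows, so the 3 vectors span a space of dimension 2.
Since 2 < 3, the vectors are linearly dependent.

no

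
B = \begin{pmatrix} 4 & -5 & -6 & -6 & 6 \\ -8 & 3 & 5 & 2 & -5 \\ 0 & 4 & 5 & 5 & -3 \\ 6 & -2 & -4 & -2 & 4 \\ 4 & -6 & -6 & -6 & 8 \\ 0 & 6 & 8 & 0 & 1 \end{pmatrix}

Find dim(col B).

5

Row reduce to echelon form.
R2 ← R2 + (2)·R1: [0, -7, -7, -10, 7]
R4 ← R4 − (3/2)·R1: [0, 11/2, 5, 7, -5]
R5 ← R5 − R1: [0, -1, 0, 0, 2]
R3 ← R3 + (4/7)·R2: [0, 0, 1, -5/7, 1]
R4 ← R4 + (11/14)·R2: [0, 0, -1/2, -6/7, 1/2]
R5 ← R5 − (1/7)·R2: [0, 0, 1, 10/7, 1]
R6 ← R6 + (6/7)·R2: [0, 0, 2, -60/7, 7]
R4 ← R4 + (1/2)·R3: [0, 0, 0, -17/14, 1]
R5 ← R5 − R3: [0, 0, 0, 15/7, 0]
R6 ← R6 − (2)·R3: [0, 0, 0, -50/7, 5]
R5 ← R5 + (30/17)·R4: [0, 0, 0, 0, 30/17]
R6 ← R6 − (100/17)·R4: [0, 0, 0, 0, -15/17]
R6 ← R6 + (1/2)·R5: [0, 0, 0, 0, 0]
Echelon form has 5 nonzero rows, so rank(B) = 5.
The column space has dimension equal to the rank: 5.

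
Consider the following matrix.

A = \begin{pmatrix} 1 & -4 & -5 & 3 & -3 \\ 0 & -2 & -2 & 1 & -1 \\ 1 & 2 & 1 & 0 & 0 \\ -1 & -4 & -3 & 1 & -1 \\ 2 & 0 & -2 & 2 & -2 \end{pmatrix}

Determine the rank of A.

Row reduce to echelon form.
R3 ← R3 − R1: [0, 6, 6, -3, 3]
R4 ← R4 + R1: [0, -8, -8, 4, -4]
R5 ← R5 − (2)·R1: [0, 8, 8, -4, 4]
R3 ← R3 + (3)·R2: [0, 0, 0, 0, 0]
R4 ← R4 − (4)·R2: [0, 0, 0, 0, 0]
R5 ← R5 + (4)·R2: [0, 0, 0, 0, 0]
Echelon form has 2 nonzero rows, so rank(A) = 2.

2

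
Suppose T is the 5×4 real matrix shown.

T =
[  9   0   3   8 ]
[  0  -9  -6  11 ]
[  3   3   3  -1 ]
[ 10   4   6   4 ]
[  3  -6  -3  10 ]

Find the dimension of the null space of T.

2

Row reduce to echelon form.
R3 ← R3 − (1/3)·R1: [0, 3, 2, -11/3]
R4 ← R4 − (10/9)·R1: [0, 4, 8/3, -44/9]
R5 ← R5 − (1/3)·R1: [0, -6, -4, 22/3]
R3 ← R3 + (1/3)·R2: [0, 0, 0, 0]
R4 ← R4 + (4/9)·R2: [0, 0, 0, 0]
R5 ← R5 − (2/3)·R2: [0, 0, 0, 0]
2 nonzero rows, so rank(T) = 2.
T has 4 columns; by rank–nullity, nullity = 4 − 2 = 2.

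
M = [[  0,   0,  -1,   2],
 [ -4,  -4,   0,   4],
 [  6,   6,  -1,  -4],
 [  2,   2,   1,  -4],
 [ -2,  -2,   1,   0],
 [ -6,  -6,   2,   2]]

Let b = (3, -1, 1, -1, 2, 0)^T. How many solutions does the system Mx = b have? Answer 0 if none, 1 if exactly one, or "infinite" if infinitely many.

0

Row reduce the augmented matrix [M | b].
Swap R1 ↔ R2
R3 ← R3 + (3/2)·R1: [0, 0, -1, 2, -1/2]
R4 ← R4 + (1/2)·R1: [0, 0, 1, -2, -3/2]
R5 ← R5 − (1/2)·R1: [0, 0, 1, -2, 5/2]
R6 ← R6 − (3/2)·R1: [0, 0, 2, -4, 3/2]
R3 ← R3 − R2: [0, 0, 0, 0, -7/2]
R4 ← R4 + R2: [0, 0, 0, 0, 3/2]
R5 ← R5 + R2: [0, 0, 0, 0, 11/2]
R6 ← R6 + (2)·R2: [0, 0, 0, 0, 15/2]
R4 ← R4 + (3/7)·R3: [0, 0, 0, 0, 0]
R5 ← R5 + (11/7)·R3: [0, 0, 0, 0, 0]
R6 ← R6 + (15/7)·R3: [0, 0, 0, 0, 0]
The echelon form has 3 nonzero rows; the last pivot sits in the augmented column, so rank(M) = 2 but rank([M|b]) = 3.
Since the ranks differ, the system is inconsistent.
It has no solutions.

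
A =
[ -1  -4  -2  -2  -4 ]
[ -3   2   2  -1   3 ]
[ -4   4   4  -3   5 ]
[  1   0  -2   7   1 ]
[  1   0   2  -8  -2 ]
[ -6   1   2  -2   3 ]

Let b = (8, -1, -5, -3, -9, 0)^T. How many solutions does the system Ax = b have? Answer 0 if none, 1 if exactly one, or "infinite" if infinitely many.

Row reduce the augmented matrix [A | b].
R2 ← R2 − (3)·R1: [0, 14, 8, 5, 15, -25]
R3 ← R3 − (4)·R1: [0, 20, 12, 5, 21, -37]
R4 ← R4 + R1: [0, -4, -4, 5, -3, 5]
R5 ← R5 + R1: [0, -4, 0, -10, -6, -1]
R6 ← R6 − (6)·R1: [0, 25, 14, 10, 27, -48]
R3 ← R3 − (10/7)·R2: [0, 0, 4/7, -15/7, -3/7, -9/7]
R4 ← R4 + (2/7)·R2: [0, 0, -12/7, 45/7, 9/7, -15/7]
R5 ← R5 + (2/7)·R2: [0, 0, 16/7, -60/7, -12/7, -57/7]
R6 ← R6 − (25/14)·R2: [0, 0, -2/7, 15/14, 3/14, -47/14]
R4 ← R4 + (3)·R3: [0, 0, 0, 0, 0, -6]
R5 ← R5 − (4)·R3: [0, 0, 0, 0, 0, -3]
R6 ← R6 + (1/2)·R3: [0, 0, 0, 0, 0, -4]
R5 ← R5 − (1/2)·R4: [0, 0, 0, 0, 0, 0]
R6 ← R6 − (2/3)·R4: [0, 0, 0, 0, 0, 0]
The echelon form has 4 nonzero rows; the last pivot sits in the augmented column, so rank(A) = 3 but rank([A|b]) = 4.
Since the ranks differ, the system is inconsistent.
It has no solutions.

0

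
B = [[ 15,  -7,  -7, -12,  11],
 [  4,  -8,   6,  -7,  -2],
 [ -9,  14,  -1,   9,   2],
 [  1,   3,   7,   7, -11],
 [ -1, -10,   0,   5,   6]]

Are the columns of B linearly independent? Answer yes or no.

Row reduce B to echelon form.
R2 ← R2 − (4/15)·R1: [0, -92/15, 118/15, -19/5, -74/15]
R3 ← R3 + (3/5)·R1: [0, 49/5, -26/5, 9/5, 43/5]
R4 ← R4 − (1/15)·R1: [0, 52/15, 112/15, 39/5, -176/15]
R5 ← R5 + (1/15)·R1: [0, -157/15, -7/15, 21/5, 101/15]
R3 ← R3 + (147/92)·R2: [0, 0, 339/46, -393/92, 33/46]
R4 ← R4 + (13/23)·R2: [0, 0, 274/23, 130/23, -334/23]
R5 ← R5 − (157/92)·R2: [0, 0, -639/46, 983/92, 697/46]
R4 ← R4 − (548/339)·R3: [0, 0, 0, 1419/113, -1772/113]
R5 ← R5 + (213/113)·R3: [0, 0, 0, 595/226, 1865/113]
R5 ← R5 − (595/2838)·R4: [0, 0, 0, 0, 28085/1419]
5 pivots among 5 columns.
Every column is a pivot column, so the columns are linearly independent.

yes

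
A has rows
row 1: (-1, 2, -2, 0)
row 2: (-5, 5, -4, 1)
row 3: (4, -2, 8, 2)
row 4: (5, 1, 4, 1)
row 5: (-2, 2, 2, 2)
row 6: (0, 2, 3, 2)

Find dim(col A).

Row reduce to echelon form.
R2 ← R2 − (5)·R1: [0, -5, 6, 1]
R3 ← R3 + (4)·R1: [0, 6, 0, 2]
R4 ← R4 + (5)·R1: [0, 11, -6, 1]
R5 ← R5 − (2)·R1: [0, -2, 6, 2]
R3 ← R3 + (6/5)·R2: [0, 0, 36/5, 16/5]
R4 ← R4 + (11/5)·R2: [0, 0, 36/5, 16/5]
R5 ← R5 − (2/5)·R2: [0, 0, 18/5, 8/5]
R6 ← R6 + (2/5)·R2: [0, 0, 27/5, 12/5]
R4 ← R4 − R3: [0, 0, 0, 0]
R5 ← R5 − (1/2)·R3: [0, 0, 0, 0]
R6 ← R6 − (3/4)·R3: [0, 0, 0, 0]
Echelon form has 3 nonzero rows, so rank(A) = 3.
The column space has dimension equal to the rank: 3.

3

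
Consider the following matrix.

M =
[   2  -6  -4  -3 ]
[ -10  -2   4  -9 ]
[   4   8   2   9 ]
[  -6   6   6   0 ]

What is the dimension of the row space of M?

2

Row reduce to echelon form.
R2 ← R2 + (5)·R1: [0, -32, -16, -24]
R3 ← R3 − (2)·R1: [0, 20, 10, 15]
R4 ← R4 + (3)·R1: [0, -12, -6, -9]
R3 ← R3 + (5/8)·R2: [0, 0, 0, 0]
R4 ← R4 − (3/8)·R2: [0, 0, 0, 0]
Echelon form has 2 nonzero rows, so rank(M) = 2.
The row space has dimension equal to the rank: 2.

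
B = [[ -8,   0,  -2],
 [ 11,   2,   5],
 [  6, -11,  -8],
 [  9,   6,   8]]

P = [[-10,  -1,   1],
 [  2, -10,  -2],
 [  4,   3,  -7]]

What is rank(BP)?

3

First compute BP:
[[ 72,   2,   6],
 [-86, -16, -28],
 [-114,  80,  84],
 [-46, -45, -59]]
Now row reduce the product.
R2 ← R2 + (43/36)·R1: [0, -245/18, -125/6]
R3 ← R3 + (19/12)·R1: [0, 499/6, 187/2]
R4 ← R4 + (23/36)·R1: [0, -787/18, -331/6]
R3 ← R3 + (1497/245)·R2: [0, 0, -1656/49]
R4 ← R4 − (787/245)·R2: [0, 0, 576/49]
R4 ← R4 + (8/23)·R3: [0, 0, 0]
3 nonzero rows, so rank(BP) = 3.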